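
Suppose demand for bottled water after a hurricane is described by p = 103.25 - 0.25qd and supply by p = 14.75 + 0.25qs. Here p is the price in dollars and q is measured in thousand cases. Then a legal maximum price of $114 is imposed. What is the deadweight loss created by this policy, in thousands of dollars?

Rearranging demand gives qd = 413 - 4p; rearranging supply gives qs = 4p - 59. Setting quantity demanded equal to quantity supplied, 413 - 4p = 4p - 59, gives p* = 59 and q* = 177.
Since 114 is above p* = 59, the ceiling does not bind and the free-market outcome prevails.
Since the control does not bind, no trades are prevented and deadweight loss is zero.

0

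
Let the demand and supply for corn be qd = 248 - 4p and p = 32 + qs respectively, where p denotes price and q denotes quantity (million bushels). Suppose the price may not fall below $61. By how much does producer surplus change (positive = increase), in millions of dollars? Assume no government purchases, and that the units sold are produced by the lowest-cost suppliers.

-180

Rearranging supply gives qs = p - 32. Without the control the market clears where 248 - 4p = p - 32, i.e. p* = 56 and q* = 24.
The floor of 61 is above the equilibrium price 56, so it binds.
At p = 61: qd = 248 - 4·61 = 4 and qs = 61 - 32 = 29.
Producer surplus without the control is ½ · (56 - 32) · 24 = 288.
With the floor, 4 units are sold at 61. The supply price at q = 4 is 36, so PS = ½ · [(61 - 32) + (61 - 36)] · 4 = 108.
Change in producer surplus = 108 - 288 = -180.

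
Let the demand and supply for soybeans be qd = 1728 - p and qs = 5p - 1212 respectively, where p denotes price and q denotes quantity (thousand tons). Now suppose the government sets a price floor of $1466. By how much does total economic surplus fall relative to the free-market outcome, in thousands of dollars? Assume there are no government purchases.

Equilibrium: 1728 - p = 5p - 1212, so 2940 = 6p and p* = 490, q* = 1238.
The floor of 1466 is above the equilibrium price 490, so it binds.
At p = 1466: qd = 1728 - 1466 = 262 and qs = 5·1466 - 1212 = 6118.
Quantity traded falls to 262. At q = 262 the demand price is 1728 - 262 = 1466 and the supply price is (1212 + 262)/5 = 294.8.
Deadweight loss = ½ · (1466 - 294.8) · (1238 - 262) = ½ · 1171.2 · 976 = 571545.6.

571545.6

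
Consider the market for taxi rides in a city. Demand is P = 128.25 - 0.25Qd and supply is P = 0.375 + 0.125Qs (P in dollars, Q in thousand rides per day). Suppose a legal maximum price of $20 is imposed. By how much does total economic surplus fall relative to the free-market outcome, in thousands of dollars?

6348

Rearranging demand gives Qd = 513 - 4P; rearranging supply gives Qs = 8P - 3. In a free market, 513 - 4P = 8P - 3 gives the equilibrium P* = 43, Q* = 341.
Because the ceiling (20) lies below the market-clearing price, it is binding.
At P = 20: Qd = 513 - 4·20 = 433 and Qs = 8·20 - 3 = 157.
Quantity traded falls to 157. At Q = 157 the demand price is (513 - 157)/4 = 89 and the supply price is (3 + 157)/8 = 20.
Deadweight loss = ½ · (89 - 20) · (341 - 157) = ½ · 69 · 184 = 6348.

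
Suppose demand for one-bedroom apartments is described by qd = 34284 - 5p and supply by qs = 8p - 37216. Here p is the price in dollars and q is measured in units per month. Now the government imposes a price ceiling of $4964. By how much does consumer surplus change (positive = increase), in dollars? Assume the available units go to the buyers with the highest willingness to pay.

Setting quantity demanded equal to quantity supplied, 34284 - 5p = 8p - 37216, gives p* = 5500 and q* = 6784.
The ceiling of 4964 is below the equilibrium price 5500, so it binds.
At p = 4964: qd = 34284 - 5·4964 = 9464 and qs = 8·4964 - 37216 = 2496.
Consumer surplus without the control is ½ · (6856.8 - 5500) · 6784 = 4602265.6.
With the ceiling, 2496 units are sold at 4964 (assume they go to the highest-value buyers). The demand price at q = 2496 is 6357.6, so CS = ½ · [(6856.8 - 4964) + (6357.6 - 4964)] · 2496 = 4101427.2.
Change in consumer surplus = 4101427.2 - 4602265.6 = -500838.4.

-500838.4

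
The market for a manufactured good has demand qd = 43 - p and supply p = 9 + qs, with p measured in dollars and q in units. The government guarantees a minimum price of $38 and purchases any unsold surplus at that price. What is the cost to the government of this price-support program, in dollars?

Rearranging supply gives qs = p - 9. In a free market, 43 - p = p - 9 gives the equilibrium p* = 26, q* = 17.
Because the floor (38) lies above the market-clearing price, it is binding.
At p = 38: qd = 43 - 38 = 5 and qs = 38 - 9 = 29.
Surplus = qs - qd = 24.
Government expenditure = surplus × support price = 24 × 38 = 912.

912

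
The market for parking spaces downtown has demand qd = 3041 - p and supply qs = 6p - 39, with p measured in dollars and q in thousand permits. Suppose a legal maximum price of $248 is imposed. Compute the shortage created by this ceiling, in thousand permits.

Without the control the market clears where 3041 - p = 6p - 39, i.e. p* = 440 and q* = 2601.
Since 248 < 440, the ceiling is binding.
At p = 248: qd = 3041 - 248 = 2793 and qs = 6·248 - 39 = 1449.
Shortage = qd - qs = 2793 - 1449 = 1344.

1344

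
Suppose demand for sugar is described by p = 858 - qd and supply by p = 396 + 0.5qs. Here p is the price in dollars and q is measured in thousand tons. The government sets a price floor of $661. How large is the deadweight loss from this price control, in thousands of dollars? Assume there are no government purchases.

Rearranging demand gives qd = 858 - p; rearranging supply gives qs = 2p - 792. Without the control the market clears where 858 - p = 2p - 792, i.e. p* = 550 and q* = 308.
Because the floor (661) lies above the market-clearing price, it is binding.
At p = 661: qd = 858 - 661 = 197 and qs = 2·661 - 792 = 530.
Quantity traded falls to 197. At q = 197 the demand price is 858 - 197 = 661 and the supply price is (792 + 197)/2 = 494.5.
Deadweight loss = ½ · (661 - 494.5) · (308 - 197) = ½ · 166.5 · 111 = 9240.75.

9240.75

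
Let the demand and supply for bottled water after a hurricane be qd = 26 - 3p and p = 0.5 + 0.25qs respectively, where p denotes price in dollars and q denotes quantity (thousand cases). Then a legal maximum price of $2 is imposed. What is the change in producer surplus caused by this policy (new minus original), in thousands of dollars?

-20

Rearranging supply gives qs = 4p - 2. Setting quantity demanded equal to quantity supplied, 26 - 3p = 4p - 2, gives p* = 4 and q* = 14.
Because the ceiling (2) lies below the market-clearing price, it is binding.
At p = 2: qd = 26 - 3·2 = 20 and qs = 4·2 - 2 = 6.
Producer surplus without the control is ½ · (4 - 0.5) · 14 = 24.5.
With the ceiling, producers sell 6 units at 2, so PS = ½ · (2 - 0.5) · 6 = 4.5.
Change in producer surplus = 4.5 - 24.5 = -20.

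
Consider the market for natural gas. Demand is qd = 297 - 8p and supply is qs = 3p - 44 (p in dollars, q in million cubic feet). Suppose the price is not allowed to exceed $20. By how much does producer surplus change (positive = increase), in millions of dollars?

-357.5

In a free market, 297 - 8p = 3p - 44 gives the equilibrium p* = 31, q* = 49.
Because the ceiling (20) lies below the market-clearing price, it is binding.
At p = 20: qd = 297 - 8·20 = 137 and qs = 3·20 - 44 = 16.
Producer surplus without the control is ½ · (31 - 44/3) · 49 = 2401/6.
With the ceiling, producers sell 16 units at 20, so PS = ½ · (20 - 44/3) · 16 = 128/3.
Change in producer surplus = 128/3 - 2401/6 = -357.5.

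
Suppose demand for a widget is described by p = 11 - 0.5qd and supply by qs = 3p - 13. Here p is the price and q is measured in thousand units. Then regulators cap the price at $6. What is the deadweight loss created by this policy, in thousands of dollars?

Rearranging demand gives qd = 22 - 2p. Setting quantity demanded equal to quantity supplied, 22 - 2p = 3p - 13, gives p* = 7 and q* = 8.
Because the ceiling (6) lies below the market-clearing price, it is binding.
At p = 6: qd = 22 - 2·6 = 10 and qs = 3·6 - 13 = 5.
Quantity traded falls to 5. At q = 5 the demand price is (22 - 5)/2 = 8.5 and the supply price is (13 + 5)/3 = 6.
Deadweight loss = ½ · (8.5 - 6) · (8 - 5) = ½ · 2.5 · 3 = 3.75.

3.75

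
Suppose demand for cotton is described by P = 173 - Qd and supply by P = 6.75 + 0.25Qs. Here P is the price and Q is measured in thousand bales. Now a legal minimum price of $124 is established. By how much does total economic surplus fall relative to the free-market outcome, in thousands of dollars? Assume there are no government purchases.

4410

Rearranging demand gives Qd = 173 - P; rearranging supply gives Qs = 4P - 27. In a free market, 173 - P = 4P - 27 gives the equilibrium P* = 40, Q* = 133.
Because the floor (124) lies above the market-clearing price, it is binding.
At P = 124: Qd = 173 - 124 = 49 and Qs = 4·124 - 27 = 469.
Quantity traded falls to 49. At Q = 49 the demand price is 173 - 49 = 124 and the supply price is (27 + 49)/4 = 19.
Deadweight loss = ½ · (124 - 19) · (133 - 49) = ½ · 105 · 84 = 4410.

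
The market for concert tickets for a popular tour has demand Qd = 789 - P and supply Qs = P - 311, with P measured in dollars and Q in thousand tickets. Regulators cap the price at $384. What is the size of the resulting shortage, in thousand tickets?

332

Equilibrium: 789 - P = P - 311, so 1100 = 2P and P* = 550, Q* = 239.
Since 384 < 550, the ceiling is binding.
At P = 384: Qd = 789 - 384 = 405 and Qs = 384 - 311 = 73.
Shortage = Qd - Qs = 405 - 73 = 332.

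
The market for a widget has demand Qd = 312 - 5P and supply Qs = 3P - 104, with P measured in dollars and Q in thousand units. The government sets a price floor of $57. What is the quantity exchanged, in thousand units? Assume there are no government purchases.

In a free market, 312 - 5P = 3P - 104 gives the equilibrium P* = 52, Q* = 52.
The floor of 57 is above the equilibrium price 52, so it binds.
At P = 57: Qd = 312 - 5·57 = 27 and Qs = 3·57 - 104 = 67.
The quantity actually transacted is the short side, demand: 27.

27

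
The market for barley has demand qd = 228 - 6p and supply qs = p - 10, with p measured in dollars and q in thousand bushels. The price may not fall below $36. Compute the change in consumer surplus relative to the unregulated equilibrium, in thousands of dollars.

-36

Without the control the market clears where 228 - 6p = p - 10, i.e. p* = 34 and q* = 24.
Because the floor (36) lies above the market-clearing price, it is binding.
At p = 36: qd = 228 - 6·36 = 12 and qs = 36 - 10 = 26.
Consumer surplus without the control is ½ · (38 - 34) · 24 = 48.
With the floor, consumers buy 12 units at 36, so CS = ½ · (38 - 36) · 12 = 12.
Change in consumer surplus = 12 - 48 = -36.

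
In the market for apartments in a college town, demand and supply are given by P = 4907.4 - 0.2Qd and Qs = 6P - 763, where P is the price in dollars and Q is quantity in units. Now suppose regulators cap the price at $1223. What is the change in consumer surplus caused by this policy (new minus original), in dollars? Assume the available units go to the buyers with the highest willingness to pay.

Rearranging demand gives Qd = 24537 - 5P. Equilibrium: 24537 - 5P = 6P - 763, so 25300 = 11P and P* = 2300, Q* = 13037.
The ceiling of 1223 is below the equilibrium price 2300, so it binds.
At P = 1223: Qd = 24537 - 5·1223 = 18422 and Qs = 6·1223 - 763 = 6575.
Consumer surplus without the control is ½ · (4907.4 - 2300) · 13037 = 16996336.9.
With the ceiling, 6575 units are sold at 1223 (assume they go to the highest-value buyers). The demand price at Q = 6575 is 3592.4, so CS = ½ · [(4907.4 - 1223) + (3592.4 - 1223)] · 6575 = 19901867.5.
Change in consumer surplus = 19901867.5 - 16996336.9 = 2905530.6.

2905530.6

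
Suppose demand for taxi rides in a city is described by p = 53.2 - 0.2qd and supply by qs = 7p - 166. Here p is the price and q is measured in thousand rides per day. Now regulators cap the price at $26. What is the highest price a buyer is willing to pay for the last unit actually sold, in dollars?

50

Rearranging demand gives qd = 266 - 5p. Equilibrium: 266 - 5p = 7p - 166, so 432 = 12p and p* = 36, q* = 86.
The ceiling of 26 is below the equilibrium price 36, so it binds.
At p = 26: qd = 266 - 5·26 = 136 and qs = 7·26 - 166 = 16.
Only 16 units reach the market. On the demand curve, the marginal buyer's willingness to pay at q = 16 is (266 - 16)/5 = 50.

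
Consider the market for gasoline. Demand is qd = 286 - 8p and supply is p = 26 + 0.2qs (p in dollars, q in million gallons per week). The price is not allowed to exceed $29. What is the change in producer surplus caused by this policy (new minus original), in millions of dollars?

Rearranging supply gives qs = 5p - 130. Without the control the market clears where 286 - 8p = 5p - 130, i.e. p* = 32 and q* = 30.
Because the ceiling (29) lies below the market-clearing price, it is binding.
At p = 29: qd = 286 - 8·29 = 54 and qs = 5·29 - 130 = 15.
Producer surplus without the control is ½ · (32 - 26) · 30 = 90.
With the ceiling, producers sell 15 units at 29, so PS = ½ · (29 - 26) · 15 = 22.5.
Change in producer surplus = 22.5 - 90 = -67.5.

-67.5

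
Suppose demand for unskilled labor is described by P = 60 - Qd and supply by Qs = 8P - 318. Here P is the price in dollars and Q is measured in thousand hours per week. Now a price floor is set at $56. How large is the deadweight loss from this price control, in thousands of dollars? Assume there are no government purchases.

Rearranging demand gives Qd = 60 - P. In a free market, 60 - P = 8P - 318 gives the equilibrium P* = 42, Q* = 18.
The floor of 56 is above the equilibrium price 42, so it binds.
At P = 56: Qd = 60 - 56 = 4 and Qs = 8·56 - 318 = 130.
Quantity traded falls to 4. At Q = 4 the demand price is 60 - 4 = 56 and the supply price is (318 + 4)/8 = 40.25.
Deadweight loss = ½ · (56 - 40.25) · (18 - 4) = ½ · 15.75 · 14 = 110.25.

110.25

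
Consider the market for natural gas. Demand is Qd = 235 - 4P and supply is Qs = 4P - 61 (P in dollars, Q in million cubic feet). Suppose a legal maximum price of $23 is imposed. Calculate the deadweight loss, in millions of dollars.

In a free market, 235 - 4P = 4P - 61 gives the equilibrium P* = 37, Q* = 87.
Since 23 < 37, the ceiling is binding.
At P = 23: Qd = 235 - 4·23 = 143 and Qs = 4·23 - 61 = 31.
Quantity traded falls to 31. At Q = 31 the demand price is (235 - 31)/4 = 51 and the supply price is (61 + 31)/4 = 23.
Deadweight loss = ½ · (51 - 23) · (87 - 31) = ½ · 28 · 56 = 784.

784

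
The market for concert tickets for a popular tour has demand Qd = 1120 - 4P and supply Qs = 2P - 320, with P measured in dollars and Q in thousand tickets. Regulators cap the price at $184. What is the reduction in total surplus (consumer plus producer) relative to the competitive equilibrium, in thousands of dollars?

4704

Equilibrium: 1120 - 4P = 2P - 320, so 1440 = 6P and P* = 240, Q* = 160.
Since 184 < 240, the ceiling is binding.
At P = 184: Qd = 1120 - 4·184 = 384 and Qs = 2·184 - 320 = 48.
Quantity traded falls to 48. At Q = 48 the demand price is (1120 - 48)/4 = 268 and the supply price is (320 + 48)/2 = 184.
Deadweight loss = ½ · (268 - 184) · (160 - 48) = ½ · 84 · 112 = 4704.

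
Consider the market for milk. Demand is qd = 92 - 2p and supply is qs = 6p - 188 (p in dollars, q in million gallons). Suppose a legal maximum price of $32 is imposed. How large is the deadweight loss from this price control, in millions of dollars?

108

In a free market, 92 - 2p = 6p - 188 gives the equilibrium p* = 35, q* = 22.
The ceiling of 32 is below the equilibrium price 35, so it binds.
At p = 32: qd = 92 - 2·32 = 28 and qs = 6·32 - 188 = 4.
Quantity traded falls to 4. At q = 4 the demand price is (92 - 4)/2 = 44 and the supply price is (188 + 4)/6 = 32.
Deadweight loss = ½ · (44 - 32) · (22 - 4) = ½ · 12 · 18 = 108.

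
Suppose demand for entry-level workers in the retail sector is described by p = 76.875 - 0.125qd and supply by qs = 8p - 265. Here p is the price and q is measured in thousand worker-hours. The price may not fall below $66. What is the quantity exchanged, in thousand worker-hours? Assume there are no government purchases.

Rearranging demand gives qd = 615 - 8p. In a free market, 615 - 8p = 8p - 265 gives the equilibrium p* = 55, q* = 175.
Since 66 > 55, the floor is binding.
At p = 66: qd = 615 - 8·66 = 87 and qs = 8·66 - 265 = 263.
The quantity actually transacted is the short side, demand: 87.

87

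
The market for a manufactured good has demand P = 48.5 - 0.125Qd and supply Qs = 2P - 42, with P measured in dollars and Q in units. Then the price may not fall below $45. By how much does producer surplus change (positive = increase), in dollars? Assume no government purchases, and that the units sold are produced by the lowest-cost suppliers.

Rearranging demand gives Qd = 388 - 8P. Equilibrium: 388 - 8P = 2P - 42, so 430 = 10P and P* = 43, Q* = 44.
The floor of 45 is above the equilibrium price 43, so it binds.
At P = 45: Qd = 388 - 8·45 = 28 and Qs = 2·45 - 42 = 48.
Producer surplus without the control is ½ · (43 - 21) · 44 = 484.
With the floor, 28 units are sold at 45. The supply price at Q = 28 is 35, so PS = ½ · [(45 - 21) + (45 - 35)] · 28 = 476.
Change in producer surplus = 476 - 484 = -8.

-8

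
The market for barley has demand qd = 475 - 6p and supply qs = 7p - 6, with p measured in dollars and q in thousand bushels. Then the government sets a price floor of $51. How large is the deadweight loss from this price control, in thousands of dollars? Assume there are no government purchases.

Without the control the market clears where 475 - 6p = 7p - 6, i.e. p* = 37 and q* = 253.
Because the floor (51) lies above the market-clearing price, it is binding.
At p = 51: qd = 475 - 6·51 = 169 and qs = 7·51 - 6 = 351.
Quantity traded falls to 169. At q = 169 the demand price is (475 - 169)/6 = 51 and the supply price is (6 + 169)/7 = 25.
Deadweight loss = ½ · (51 - 25) · (253 - 169) = ½ · 26 · 84 = 1092.

1092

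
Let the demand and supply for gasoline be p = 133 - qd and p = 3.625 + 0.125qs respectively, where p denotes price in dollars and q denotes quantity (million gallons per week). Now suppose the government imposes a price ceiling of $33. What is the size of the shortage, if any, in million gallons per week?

0

Rearranging demand gives qd = 133 - p; rearranging supply gives qs = 8p - 29. Equilibrium: 133 - p = 8p - 29, so 162 = 9p and p* = 18, q* = 115.
Since 33 is above p* = 18, the ceiling does not bind and the free-market outcome prevails.
Since the control does not bind, there is no shortage.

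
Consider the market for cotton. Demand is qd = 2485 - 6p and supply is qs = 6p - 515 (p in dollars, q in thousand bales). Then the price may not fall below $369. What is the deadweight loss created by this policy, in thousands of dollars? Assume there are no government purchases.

84966

Without the control the market clears where 2485 - 6p = 6p - 515, i.e. p* = 250 and q* = 985.
Since 369 > 250, the floor is binding.
At p = 369: qd = 2485 - 6·369 = 271 and qs = 6·369 - 515 = 1699.
Quantity traded falls to 271. At q = 271 the demand price is (2485 - 271)/6 = 369 and the supply price is (515 + 271)/6 = 131.
Deadweight loss = ½ · (369 - 131) · (985 - 271) = ½ · 238 · 714 = 84966.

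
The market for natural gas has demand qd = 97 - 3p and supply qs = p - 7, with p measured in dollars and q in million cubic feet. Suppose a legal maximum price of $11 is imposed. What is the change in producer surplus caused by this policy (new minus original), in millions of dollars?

-172.5

Without the control the market clears where 97 - 3p = p - 7, i.e. p* = 26 and q* = 19.
Since 11 < 26, the ceiling is binding.
At p = 11: qd = 97 - 3·11 = 64 and qs = 11 - 7 = 4.
Producer surplus without the control is ½ · (26 - 7) · 19 = 180.5.
With the ceiling, producers sell 4 units at 11, so PS = ½ · (11 - 7) · 4 = 8.
Change in producer surplus = 8 - 180.5 = -172.5.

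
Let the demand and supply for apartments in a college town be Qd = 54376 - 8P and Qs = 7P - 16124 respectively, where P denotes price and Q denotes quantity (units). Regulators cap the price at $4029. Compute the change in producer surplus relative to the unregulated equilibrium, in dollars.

-9680852.5

Equilibrium: 54376 - 8P = 7P - 16124, so 70500 = 15P and P* = 4700, Q* = 16776.
The ceiling of 4029 is below the equilibrium price 4700, so it binds.
At P = 4029: Qd = 54376 - 8·4029 = 22144 and Qs = 7·4029 - 16124 = 12079.
Producer surplus without the control is ½ · (4700 - 16124/7) · 16776 = 140717088/7.
With the ceiling, producers sell 12079 units at 4029, so PS = ½ · (4029 - 16124/7) · 12079 = 145902241/14.
Change in producer surplus = 145902241/14 - 140717088/7 = -9680852.5.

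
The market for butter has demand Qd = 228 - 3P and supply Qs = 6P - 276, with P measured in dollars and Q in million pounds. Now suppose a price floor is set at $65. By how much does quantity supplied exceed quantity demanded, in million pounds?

81

In a free market, 228 - 3P = 6P - 276 gives the equilibrium P* = 56, Q* = 60.
Because the floor (65) lies above the market-clearing price, it is binding.
At P = 65: Qd = 228 - 3·65 = 33 and Qs = 6·65 - 276 = 114.
Surplus = Qs - Qd = 114 - 33 = 81.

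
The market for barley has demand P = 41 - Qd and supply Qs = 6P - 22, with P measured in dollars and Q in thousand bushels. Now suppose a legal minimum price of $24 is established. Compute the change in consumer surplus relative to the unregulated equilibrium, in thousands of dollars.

-367.5

Rearranging demand gives Qd = 41 - P. In a free market, 41 - P = 6P - 22 gives the equilibrium P* = 9, Q* = 32.
The floor of 24 is above the equilibrium price 9, so it binds.
At P = 24: Qd = 41 - 24 = 17 and Qs = 6·24 - 22 = 122.
Consumer surplus without the control is ½ · (41 - 9) · 32 = 512.
With the floor, consumers buy 17 units at 24, so CS = ½ · (41 - 24) · 17 = 144.5.
Change in consumer surplus = 144.5 - 512 = -367.5.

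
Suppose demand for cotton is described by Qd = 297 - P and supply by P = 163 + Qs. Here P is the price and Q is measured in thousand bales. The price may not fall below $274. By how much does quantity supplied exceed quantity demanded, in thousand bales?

88

Rearranging supply gives Qs = P - 163. Equilibrium: 297 - P = P - 163, so 460 = 2P and P* = 230, Q* = 67.
Since 274 > 230, the floor is binding.
At P = 274: Qd = 297 - 274 = 23 and Qs = 274 - 163 = 111.
Surplus = Qs - Qd = 111 - 23 = 88.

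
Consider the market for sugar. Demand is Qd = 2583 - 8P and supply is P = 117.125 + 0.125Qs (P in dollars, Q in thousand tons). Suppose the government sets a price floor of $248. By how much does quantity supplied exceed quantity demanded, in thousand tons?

Rearranging supply gives Qs = 8P - 937. In a free market, 2583 - 8P = 8P - 937 gives the equilibrium P* = 220, Q* = 823.
The floor of 248 is above the equilibrium price 220, so it binds.
At P = 248: Qd = 2583 - 8·248 = 599 and Qs = 8·248 - 937 = 1047.
Surplus = Qs - Qd = 1047 - 599 = 448.

448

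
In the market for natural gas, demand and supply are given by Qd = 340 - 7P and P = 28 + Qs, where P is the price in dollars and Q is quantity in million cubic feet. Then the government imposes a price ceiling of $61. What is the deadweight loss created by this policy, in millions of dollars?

Rearranging supply gives Qs = P - 28. In a free market, 340 - 7P = P - 28 gives the equilibrium P* = 46, Q* = 18.
The ceiling of 61 is above the equilibrium price 46, so it is not binding; the market clears at P* = 46, Q* = 18.
Since the control does not bind, no trades are prevented and deadweight loss is zero.

0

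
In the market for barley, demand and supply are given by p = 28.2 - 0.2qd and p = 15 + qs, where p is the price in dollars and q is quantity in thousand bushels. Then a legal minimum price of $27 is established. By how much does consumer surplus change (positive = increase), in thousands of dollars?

-8.5

Rearranging demand gives qd = 141 - 5p; rearranging supply gives qs = p - 15. Without the control the market clears where 141 - 5p = p - 15, i.e. p* = 26 and q* = 11.
Since 27 > 26, the floor is binding.
At p = 27: qd = 141 - 5·27 = 6 and qs = 27 - 15 = 12.
Consumer surplus without the control is ½ · (28.2 - 26) · 11 = 12.1.
With the floor, consumers buy 6 units at 27, so CS = ½ · (28.2 - 27) · 6 = 3.6.
Change in consumer surplus = 3.6 - 12.1 = -8.5.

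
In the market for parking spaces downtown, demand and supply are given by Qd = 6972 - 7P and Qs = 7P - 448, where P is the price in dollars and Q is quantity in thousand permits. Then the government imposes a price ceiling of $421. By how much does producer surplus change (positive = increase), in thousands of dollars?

-313974.5

In a free market, 6972 - 7P = 7P - 448 gives the equilibrium P* = 530, Q* = 3262.
Since 421 < 530, the ceiling is binding.
At P = 421: Qd = 6972 - 7·421 = 4025 and Qs = 7·421 - 448 = 2499.
Producer surplus without the control is ½ · (530 - 64) · 3262 = 760046.
With the ceiling, producers sell 2499 units at 421, so PS = ½ · (421 - 64) · 2499 = 446071.5.
Change in producer surplus = 446071.5 - 760046 = -313974.5.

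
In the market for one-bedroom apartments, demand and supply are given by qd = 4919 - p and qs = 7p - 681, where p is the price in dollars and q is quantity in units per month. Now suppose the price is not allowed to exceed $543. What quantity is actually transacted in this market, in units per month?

In a free market, 4919 - p = 7p - 681 gives the equilibrium p* = 700, q* = 4219.
Because the ceiling (543) lies below the market-clearing price, it is binding.
At p = 543: qd = 4919 - 543 = 4376 and qs = 7·543 - 681 = 3120.
The quantity actually transacted is the short side, supply: 3120.

3120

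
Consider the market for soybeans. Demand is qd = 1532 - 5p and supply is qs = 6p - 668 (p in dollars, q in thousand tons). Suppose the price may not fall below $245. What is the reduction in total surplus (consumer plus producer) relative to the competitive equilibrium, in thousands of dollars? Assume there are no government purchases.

9281.25

Without the control the market clears where 1532 - 5p = 6p - 668, i.e. p* = 200 and q* = 532.
Because the floor (245) lies above the market-clearing price, it is binding.
At p = 245: qd = 1532 - 5·245 = 307 and qs = 6·245 - 668 = 802.
Quantity traded falls to 307. At q = 307 the demand price is (1532 - 307)/5 = 245 and the supply price is (668 + 307)/6 = 162.5.
Deadweight loss = ½ · (245 - 162.5) · (532 - 307) = ½ · 82.5 · 225 = 9281.25.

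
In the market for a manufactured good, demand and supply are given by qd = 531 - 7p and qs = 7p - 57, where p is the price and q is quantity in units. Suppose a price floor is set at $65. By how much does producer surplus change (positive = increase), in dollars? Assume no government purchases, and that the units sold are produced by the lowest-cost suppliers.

In a free market, 531 - 7p = 7p - 57 gives the equilibrium p* = 42, q* = 237.
The floor of 65 is above the equilibrium price 42, so it binds.
At p = 65: qd = 531 - 7·65 = 76 and qs = 7·65 - 57 = 398.
Producer surplus without the control is ½ · (42 - 57/7) · 237 = 56169/14.
With the floor, 76 units are sold at 65. The supply price at q = 76 is 19, so PS = ½ · [(65 - 57/7) + (65 - 19)] · 76 = 27360/7.
Change in producer surplus = 27360/7 - 56169/14 = -103.5.

-103.5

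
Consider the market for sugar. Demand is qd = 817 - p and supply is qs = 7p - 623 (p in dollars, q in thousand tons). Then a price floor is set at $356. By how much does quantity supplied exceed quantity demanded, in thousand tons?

1408

Setting quantity demanded equal to quantity supplied, 817 - p = 7p - 623, gives p* = 180 and q* = 637.
The floor of 356 is above the equilibrium price 180, so it binds.
At p = 356: qd = 817 - 356 = 461 and qs = 7·356 - 623 = 1869.
Surplus = qs - qd = 1869 - 461 = 1408.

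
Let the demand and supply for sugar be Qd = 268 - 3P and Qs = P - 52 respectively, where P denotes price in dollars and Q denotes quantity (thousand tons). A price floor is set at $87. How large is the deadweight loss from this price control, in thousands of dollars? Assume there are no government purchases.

Setting quantity demanded equal to quantity supplied, 268 - 3P = P - 52, gives P* = 80 and Q* = 28.
Since 87 > 80, the floor is binding.
At P = 87: Qd = 268 - 3·87 = 7 and Qs = 87 - 52 = 35.
Quantity traded falls to 7. At Q = 7 the demand price is (268 - 7)/3 = 87 and the supply price is 52 + 7 = 59.
Deadweight loss = ½ · (87 - 59) · (28 - 7) = ½ · 28 · 21 = 294.

294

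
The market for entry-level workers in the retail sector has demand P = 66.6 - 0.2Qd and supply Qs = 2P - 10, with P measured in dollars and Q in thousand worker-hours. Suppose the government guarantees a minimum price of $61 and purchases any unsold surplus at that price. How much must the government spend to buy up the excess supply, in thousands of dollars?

5124

Rearranging demand gives Qd = 333 - 5P. Setting quantity demanded equal to quantity supplied, 333 - 5P = 2P - 10, gives P* = 49 and Q* = 88.
The floor of 61 is above the equilibrium price 49, so it binds.
At P = 61: Qd = 333 - 5·61 = 28 and Qs = 2·61 - 10 = 112.
Surplus = Qs - Qd = 84.
Government expenditure = surplus × support price = 84 × 61 = 5124.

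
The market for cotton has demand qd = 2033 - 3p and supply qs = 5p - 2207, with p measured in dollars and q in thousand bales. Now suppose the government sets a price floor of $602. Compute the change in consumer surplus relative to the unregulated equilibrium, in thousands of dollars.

Without the control the market clears where 2033 - 3p = 5p - 2207, i.e. p* = 530 and q* = 443.
Because the floor (602) lies above the market-clearing price, it is binding.
At p = 602: qd = 2033 - 3·602 = 227 and qs = 5·602 - 2207 = 803.
Consumer surplus without the control is ½ · (2033/3 - 530) · 443 = 196249/6.
With the floor, consumers buy 227 units at 602, so CS = ½ · (2033/3 - 602) · 227 = 51529/6.
Change in consumer surplus = 51529/6 - 196249/6 = -24120.

-24120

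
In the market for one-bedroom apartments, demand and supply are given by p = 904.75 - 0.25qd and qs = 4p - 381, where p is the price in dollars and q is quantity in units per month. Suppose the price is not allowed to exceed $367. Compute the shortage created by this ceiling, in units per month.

1064

Rearranging demand gives qd = 3619 - 4p. Setting quantity demanded equal to quantity supplied, 3619 - 4p = 4p - 381, gives p* = 500 and q* = 1619.
The ceiling of 367 is below the equilibrium price 500, so it binds.
At p = 367: qd = 3619 - 4·367 = 2151 and qs = 4·367 - 381 = 1087.
Shortage = qd - qs = 2151 - 1087 = 1064.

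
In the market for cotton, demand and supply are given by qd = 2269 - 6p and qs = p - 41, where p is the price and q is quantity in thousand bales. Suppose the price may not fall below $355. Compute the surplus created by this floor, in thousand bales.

Equilibrium: 2269 - 6p = p - 41, so 2310 = 7p and p* = 330, q* = 289.
Since 355 > 330, the floor is binding.
At p = 355: qd = 2269 - 6·355 = 139 and qs = 355 - 41 = 314.
Surplus = qs - qd = 314 - 139 = 175.

175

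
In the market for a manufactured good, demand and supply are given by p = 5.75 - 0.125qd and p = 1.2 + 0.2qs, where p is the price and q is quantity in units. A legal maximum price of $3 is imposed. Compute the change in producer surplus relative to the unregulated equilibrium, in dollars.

Rearranging demand gives qd = 46 - 8p; rearranging supply gives qs = 5p - 6. Setting quantity demanded equal to quantity supplied, 46 - 8p = 5p - 6, gives p* = 4 and q* = 14.
The ceiling of 3 is below the equilibrium price 4, so it binds.
At p = 3: qd = 46 - 8·3 = 22 and qs = 5·3 - 6 = 9.
Producer surplus without the control is ½ · (4 - 1.2) · 14 = 19.6.
With the ceiling, producers sell 9 units at 3, so PS = ½ · (3 - 1.2) · 9 = 8.1.
Change in producer surplus = 8.1 - 19.6 = -11.5.

-11.5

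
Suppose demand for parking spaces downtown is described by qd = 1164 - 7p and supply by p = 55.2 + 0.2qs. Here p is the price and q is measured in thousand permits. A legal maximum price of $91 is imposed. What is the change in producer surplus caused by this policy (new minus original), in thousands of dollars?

-7293.5

Rearranging supply gives qs = 5p - 276. Equilibrium: 1164 - 7p = 5p - 276, so 1440 = 12p and p* = 120, q* = 324.
Since 91 < 120, the ceiling is binding.
At p = 91: qd = 1164 - 7·91 = 527 and qs = 5·91 - 276 = 179.
Producer surplus without the control is ½ · (120 - 55.2) · 324 = 10497.6.
With the ceiling, producers sell 179 units at 91, so PS = ½ · (91 - 55.2) · 179 = 3204.1.
Change in producer surplus = 3204.1 - 10497.6 = -7293.5.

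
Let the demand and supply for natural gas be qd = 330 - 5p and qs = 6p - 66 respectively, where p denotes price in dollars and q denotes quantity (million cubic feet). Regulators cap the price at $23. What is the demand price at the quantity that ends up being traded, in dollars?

Setting quantity demanded equal to quantity supplied, 330 - 5p = 6p - 66, gives p* = 36 and q* = 150.
Since 23 < 36, the ceiling is binding.
At p = 23: qd = 330 - 5·23 = 215 and qs = 6·23 - 66 = 72.
Only 72 units reach the market. On the demand curve, the marginal buyer's willingness to pay at q = 72 is (330 - 72)/5 = 51.6.

51.6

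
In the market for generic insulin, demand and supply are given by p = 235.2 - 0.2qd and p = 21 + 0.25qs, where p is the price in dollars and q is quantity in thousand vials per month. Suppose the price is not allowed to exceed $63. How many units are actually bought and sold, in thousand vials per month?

Rearranging demand gives qd = 1176 - 5p; rearranging supply gives qs = 4p - 84. Setting quantity demanded equal to quantity supplied, 1176 - 5p = 4p - 84, gives p* = 140 and q* = 476.
The ceiling of 63 is below the equilibrium price 140, so it binds.
At p = 63: qd = 1176 - 5·63 = 861 and qs = 4·63 - 84 = 168.
The quantity actually transacted is the short side, supply: 168.

168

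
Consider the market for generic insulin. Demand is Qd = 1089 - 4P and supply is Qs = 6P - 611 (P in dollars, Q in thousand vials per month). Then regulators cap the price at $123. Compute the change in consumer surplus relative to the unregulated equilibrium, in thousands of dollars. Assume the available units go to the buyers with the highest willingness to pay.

-3971.5

Setting quantity demanded equal to quantity supplied, 1089 - 4P = 6P - 611, gives P* = 170 and Q* = 409.
Since 123 < 170, the ceiling is binding.
At P = 123: Qd = 1089 - 4·123 = 597 and Qs = 6·123 - 611 = 127.
Consumer surplus without the control is ½ · (272.25 - 170) · 409 = 20910.125.
With the ceiling, 127 units are sold at 123 (assume they go to the highest-value buyers). The demand price at Q = 127 is 240.5, so CS = ½ · [(272.25 - 123) + (240.5 - 123)] · 127 = 16938.625.
Change in consumer surplus = 16938.625 - 20910.125 = -3971.5.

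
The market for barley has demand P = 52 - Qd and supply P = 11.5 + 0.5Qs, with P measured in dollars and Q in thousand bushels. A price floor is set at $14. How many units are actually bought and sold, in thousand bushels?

27

Rearranging demand gives Qd = 52 - P; rearranging supply gives Qs = 2P - 23. Setting quantity demanded equal to quantity supplied, 52 - P = 2P - 23, gives P* = 25 and Q* = 27.
The floor of 14 is below the equilibrium price 25, so it is not binding; the market clears at P* = 25, Q* = 27.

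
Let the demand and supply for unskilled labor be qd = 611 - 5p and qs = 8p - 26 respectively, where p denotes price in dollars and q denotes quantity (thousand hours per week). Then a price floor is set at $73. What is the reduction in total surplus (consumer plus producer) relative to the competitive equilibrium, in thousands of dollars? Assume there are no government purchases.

2340

In a free market, 611 - 5p = 8p - 26 gives the equilibrium p* = 49, q* = 366.
Since 73 > 49, the floor is binding.
At p = 73: qd = 611 - 5·73 = 246 and qs = 8·73 - 26 = 558.
Quantity traded falls to 246. At q = 246 the demand price is (611 - 246)/5 = 73 and the supply price is (26 + 246)/8 = 34.
Deadweight loss = ½ · (73 - 34) · (366 - 246) = ½ · 39 · 120 = 2340.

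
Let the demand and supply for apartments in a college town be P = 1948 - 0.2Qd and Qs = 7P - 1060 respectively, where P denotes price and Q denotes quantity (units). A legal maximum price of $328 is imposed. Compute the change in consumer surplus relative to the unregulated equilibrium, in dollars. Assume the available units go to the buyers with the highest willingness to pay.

Rearranging demand gives Qd = 9740 - 5P. Setting quantity demanded equal to quantity supplied, 9740 - 5P = 7P - 1060, gives P* = 900 and Q* = 5240.
The ceiling of 328 is below the equilibrium price 900, so it binds.
At P = 328: Qd = 9740 - 5·328 = 8100 and Qs = 7·328 - 1060 = 1236.
Consumer surplus without the control is ½ · (1948 - 900) · 5240 = 2745760.
With the ceiling, 1236 units are sold at 328 (assume they go to the highest-value buyers). The demand price at Q = 1236 is 1700.8, so CS = ½ · [(1948 - 328) + (1700.8 - 328)] · 1236 = 1849550.4.
Change in consumer surplus = 1849550.4 - 2745760 = -896209.6.

-896209.6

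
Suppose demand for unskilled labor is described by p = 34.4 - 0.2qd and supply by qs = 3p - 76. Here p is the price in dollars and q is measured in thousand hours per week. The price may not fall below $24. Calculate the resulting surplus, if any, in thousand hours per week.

Rearranging demand gives qd = 172 - 5p. Without the control the market clears where 172 - 5p = 3p - 76, i.e. p* = 31 and q* = 17.
Since 24 is below p* = 31, the floor does not bind and the free-market outcome prevails.
Since the control does not bind, there is no surplus.

0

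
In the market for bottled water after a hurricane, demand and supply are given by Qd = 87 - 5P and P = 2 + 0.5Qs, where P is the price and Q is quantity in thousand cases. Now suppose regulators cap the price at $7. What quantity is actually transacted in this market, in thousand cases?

Rearranging supply gives Qs = 2P - 4. Setting quantity demanded equal to quantity supplied, 87 - 5P = 2P - 4, gives P* = 13 and Q* = 22.
Since 7 < 13, the ceiling is binding.
At P = 7: Qd = 87 - 5·7 = 52 and Qs = 2·7 - 4 = 10.
The quantity actually transacted is the short side, supply: 10.

10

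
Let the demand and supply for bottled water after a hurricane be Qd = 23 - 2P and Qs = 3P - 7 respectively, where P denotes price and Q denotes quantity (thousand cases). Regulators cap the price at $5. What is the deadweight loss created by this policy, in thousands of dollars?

In a free market, 23 - 2P = 3P - 7 gives the equilibrium P* = 6, Q* = 11.
Because the ceiling (5) lies below the market-clearing price, it is binding.
At P = 5: Qd = 23 - 2·5 = 13 and Qs = 3·5 - 7 = 8.
Quantity traded falls to 8. At Q = 8 the demand price is (23 - 8)/2 = 7.5 and the supply price is (7 + 8)/3 = 5.
Deadweight loss = ½ · (7.5 - 5) · (11 - 8) = ½ · 2.5 · 3 = 3.75.

3.75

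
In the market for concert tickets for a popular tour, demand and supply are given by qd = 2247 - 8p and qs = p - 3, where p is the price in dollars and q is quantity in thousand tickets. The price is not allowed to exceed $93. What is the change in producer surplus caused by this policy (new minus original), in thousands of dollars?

-26454.5

Without the control the market clears where 2247 - 8p = p - 3, i.e. p* = 250 and q* = 247.
Because the ceiling (93) lies below the market-clearing price, it is binding.
At p = 93: qd = 2247 - 8·93 = 1503 and qs = 93 - 3 = 90.
Producer surplus without the control is ½ · (250 - 3) · 247 = 30504.5.
With the ceiling, producers sell 90 units at 93, so PS = ½ · (93 - 3) · 90 = 4050.
Change in producer surplus = 4050 - 30504.5 = -26454.5.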